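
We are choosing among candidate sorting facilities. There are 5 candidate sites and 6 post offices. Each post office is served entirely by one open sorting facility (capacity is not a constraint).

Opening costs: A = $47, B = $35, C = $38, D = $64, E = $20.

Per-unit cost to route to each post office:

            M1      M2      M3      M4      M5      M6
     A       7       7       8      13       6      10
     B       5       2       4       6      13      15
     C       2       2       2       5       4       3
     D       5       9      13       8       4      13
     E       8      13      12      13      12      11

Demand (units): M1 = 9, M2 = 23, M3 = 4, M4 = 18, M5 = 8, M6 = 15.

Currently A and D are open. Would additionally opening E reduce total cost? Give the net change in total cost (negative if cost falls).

No — net change +20 (cost rises by 20).

Current service cost with {A, D}: 564.
Adding E: each post office re-picks its cheapest; new service cost 564, saving 0.
Extra fixed cost: 20. Net change = 20 − 0 = 20.
(Totals: 675 → 695.)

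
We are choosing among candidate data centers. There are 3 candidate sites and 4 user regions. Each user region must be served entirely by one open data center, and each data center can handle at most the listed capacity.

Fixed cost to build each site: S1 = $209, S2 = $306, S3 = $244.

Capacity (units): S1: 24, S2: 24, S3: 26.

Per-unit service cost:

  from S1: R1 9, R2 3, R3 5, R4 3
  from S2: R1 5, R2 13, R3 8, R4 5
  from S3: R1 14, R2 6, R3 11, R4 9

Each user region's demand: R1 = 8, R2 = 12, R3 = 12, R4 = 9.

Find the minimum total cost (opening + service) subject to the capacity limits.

Minimum total cost: 696

Open {S1, S2}: R1→S2 5·8=40, R2→S1 3·12=36, R3→S1 5·12=60, R4→S2 5·9=45.
Loads: S1 carries 24/24, S2 carries 17/24. Service 181; fixed 515; total 696.
Next best feasible plan costs 714.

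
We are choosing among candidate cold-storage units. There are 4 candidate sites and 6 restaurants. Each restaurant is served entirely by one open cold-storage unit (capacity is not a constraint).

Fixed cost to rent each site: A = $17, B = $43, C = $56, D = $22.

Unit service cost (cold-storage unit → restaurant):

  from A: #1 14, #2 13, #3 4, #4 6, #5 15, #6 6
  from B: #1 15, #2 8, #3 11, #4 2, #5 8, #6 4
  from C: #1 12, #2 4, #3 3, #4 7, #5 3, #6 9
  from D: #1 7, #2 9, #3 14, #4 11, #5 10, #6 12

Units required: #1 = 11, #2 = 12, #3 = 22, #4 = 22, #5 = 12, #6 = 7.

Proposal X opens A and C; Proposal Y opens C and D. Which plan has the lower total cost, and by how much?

Proposal X: {A, C}: #1→C 12·11=132, #2→C 4·12=48, #3→C 3·22=66, #4→A 6·22=132, #5→C 3·12=36, #6→A 6·7=42. Service 456; fixed 73; total 529.
Proposal Y: {C, D}: #1→D 7·11=77, #2→C 4·12=48, #3→C 3·22=66, #4→C 7·22=154, #5→C 3·12=36, #6→C 9·7=63. Service 444; fixed 78; total 522.
Difference: |529 − 522| = 7.

Proposal Y is cheaper by 7.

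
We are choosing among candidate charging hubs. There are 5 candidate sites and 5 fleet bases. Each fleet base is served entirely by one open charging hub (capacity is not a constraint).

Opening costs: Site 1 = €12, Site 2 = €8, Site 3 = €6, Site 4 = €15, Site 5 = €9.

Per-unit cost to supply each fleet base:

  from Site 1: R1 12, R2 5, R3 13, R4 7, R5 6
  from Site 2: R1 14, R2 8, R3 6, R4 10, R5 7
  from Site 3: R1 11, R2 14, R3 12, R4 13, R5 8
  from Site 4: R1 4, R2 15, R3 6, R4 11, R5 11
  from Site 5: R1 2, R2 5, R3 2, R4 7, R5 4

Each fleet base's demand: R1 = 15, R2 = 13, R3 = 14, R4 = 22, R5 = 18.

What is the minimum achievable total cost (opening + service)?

Minimum total cost: 358

For any fixed open set, each fleet base goes to its cheapest open site; total = fixed + service.
{Site 5}: R1→Site 5 2·15=30, R2→Site 5 5·13=65, R3→Site 5 2·14=28, R4→Site 5 7·22=154, R5→Site 5 4·18=72. Service 349; fixed 9; total 358.
{Site 3, Site 5}: R1→Site 5 2·15=30, R2→Site 5 5·13=65, R3→Site 5 2·14=28, R4→Site 5 7·22=154, R5→Site 5 4·18=72. Service 349; fixed 15; total 364.
{Site 2, Site 5}: service 349 + fixed 17 = 366
{Site 1, Site 2, Site 3, Site 4, Site 5}: R1→Site 5 2·15=30, R2→Site 1 5·13=65, R3→Site 5 2·14=28, R4→Site 1 7·22=154, R5→Site 5 4·18=72. Service 349; fixed 50; total 399.
No other subset beats 358.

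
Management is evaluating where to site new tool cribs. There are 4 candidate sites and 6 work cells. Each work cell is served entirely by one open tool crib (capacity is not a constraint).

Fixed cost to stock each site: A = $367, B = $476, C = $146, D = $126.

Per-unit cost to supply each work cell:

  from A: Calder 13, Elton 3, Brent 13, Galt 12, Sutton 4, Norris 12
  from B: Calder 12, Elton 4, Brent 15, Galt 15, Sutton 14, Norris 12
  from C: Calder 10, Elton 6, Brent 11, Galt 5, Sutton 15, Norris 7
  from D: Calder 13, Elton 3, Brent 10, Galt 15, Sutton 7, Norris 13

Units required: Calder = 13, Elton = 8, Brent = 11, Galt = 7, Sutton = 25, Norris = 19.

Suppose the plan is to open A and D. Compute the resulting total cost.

Total cost: 1208

Each work cell is assigned to its cheapest site among the open ones.
{A, D}: Calder→A 13·13=169, Elton→A 3·8=24, Brent→D 10·11=110, Galt→A 12·7=84, Sutton→A 4·25=100, Norris→A 12·19=228. Service 715; fixed 493; total 1208.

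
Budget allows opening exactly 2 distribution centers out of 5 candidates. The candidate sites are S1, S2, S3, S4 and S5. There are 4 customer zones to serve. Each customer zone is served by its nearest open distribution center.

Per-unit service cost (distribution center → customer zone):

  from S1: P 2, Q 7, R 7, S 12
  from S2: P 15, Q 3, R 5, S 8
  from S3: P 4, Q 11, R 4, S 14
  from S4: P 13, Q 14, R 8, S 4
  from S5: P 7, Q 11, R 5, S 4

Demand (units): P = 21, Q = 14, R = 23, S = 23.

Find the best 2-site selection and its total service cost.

With exactly 2 open, each customer zone uses its cheapest among the chosen.
{S1, S5}: P→S1 2·21=42, Q→S1 7·14=98, R→S5 5·23=115, S→S5 4·23=92. Service cost 347.
{S1, S2}: service cost 383
{S1, S4}: service cost 393
Among all 10 size-2 choices, {S1, S5} is lowest.

Choose S1 and S5; total service cost 347.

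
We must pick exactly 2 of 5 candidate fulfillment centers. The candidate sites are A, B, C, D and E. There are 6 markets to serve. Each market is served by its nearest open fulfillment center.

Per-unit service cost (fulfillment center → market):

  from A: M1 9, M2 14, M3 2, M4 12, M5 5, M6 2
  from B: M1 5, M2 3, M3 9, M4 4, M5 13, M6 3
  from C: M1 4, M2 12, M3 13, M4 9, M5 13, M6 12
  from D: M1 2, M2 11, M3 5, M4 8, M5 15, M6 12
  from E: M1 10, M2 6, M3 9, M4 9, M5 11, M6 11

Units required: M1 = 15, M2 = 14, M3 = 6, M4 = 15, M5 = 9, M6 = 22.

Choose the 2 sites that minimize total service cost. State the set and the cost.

With exactly 2 open, each market uses its cheapest among the chosen.
{A, B}: M1→B 5·15=75, M2→B 3·14=42, M3→A 2·6=12, M4→B 4·15=60, M5→A 5·9=45, M6→A 2·22=44. Service cost 278.
{B, D}: service cost 345
{B, E}: service cost 396
Among all 10 size-2 choices, {A, B} is lowest.

Choose A and B; total service cost 278.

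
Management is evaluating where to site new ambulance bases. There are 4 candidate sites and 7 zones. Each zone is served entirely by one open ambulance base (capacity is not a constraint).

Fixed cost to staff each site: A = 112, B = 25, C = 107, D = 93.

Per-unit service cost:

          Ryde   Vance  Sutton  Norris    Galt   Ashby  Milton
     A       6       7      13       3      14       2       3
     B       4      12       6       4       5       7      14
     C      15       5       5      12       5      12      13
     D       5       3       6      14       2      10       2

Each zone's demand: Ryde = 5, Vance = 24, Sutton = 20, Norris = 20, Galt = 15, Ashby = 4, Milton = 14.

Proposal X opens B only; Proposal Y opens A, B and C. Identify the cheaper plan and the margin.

Proposal Y is cheaper by 163.

Proposal X: {B}: Ryde→B 4·5=20, Vance→B 12·24=288, Sutton→B 6·20=120, Norris→B 4·20=80, Galt→B 5·15=75, Ashby→B 7·4=28, Milton→B 14·14=196. Service 807; fixed 25; total 832.
Proposal Y: {A, B, C}: Ryde→B 4·5=20, Vance→C 5·24=120, Sutton→C 5·20=100, Norris→A 3·20=60, Galt→B 5·15=75, Ashby→A 2·4=8, Milton→A 3·14=42. Service 425; fixed 244; total 669.
Difference: |832 − 669| = 163.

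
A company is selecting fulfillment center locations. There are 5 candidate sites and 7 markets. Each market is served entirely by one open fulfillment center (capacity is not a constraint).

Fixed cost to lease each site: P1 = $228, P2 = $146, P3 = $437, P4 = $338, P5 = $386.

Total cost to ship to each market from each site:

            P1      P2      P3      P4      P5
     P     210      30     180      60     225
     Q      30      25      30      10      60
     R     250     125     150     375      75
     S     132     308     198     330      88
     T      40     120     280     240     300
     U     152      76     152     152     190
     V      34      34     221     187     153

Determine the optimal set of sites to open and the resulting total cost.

For any fixed open set, each market goes to its cheapest open site; total = fixed + service.
{P1, P2}: P→P2 30, Q→P2 25, R→P2 125, S→P1 132, T→P1 40, U→P2 76, V→P1 34. Service 462; fixed 374; total 836.
{P2}: P→P2 30, Q→P2 25, R→P2 125, S→P2 308, T→P2 120, U→P2 76, V→P2 34. Service 718; fixed 146; total 864.
{P2, P5}: P→P2 30, Q→P2 25, R→P5 75, S→P5 88, T→P2 120, U→P2 76, V→P2 34. Service 448; fixed 532; total 980.
{P1, P2, P3, P4, P5}: service 353 + fixed 1535 = 1888
No other subset beats 836.

Open P1 and P2; minimum total cost 836.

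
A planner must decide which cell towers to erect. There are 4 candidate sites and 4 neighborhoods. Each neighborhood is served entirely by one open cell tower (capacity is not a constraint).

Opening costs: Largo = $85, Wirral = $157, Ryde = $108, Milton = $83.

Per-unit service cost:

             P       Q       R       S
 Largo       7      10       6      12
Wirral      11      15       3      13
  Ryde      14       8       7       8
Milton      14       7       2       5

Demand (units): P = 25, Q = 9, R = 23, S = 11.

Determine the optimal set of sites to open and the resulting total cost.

Open Largo and Milton; minimum total cost 507.

For any fixed open set, each neighborhood goes to its cheapest open site; total = fixed + service.
{Largo, Milton}: P→Largo 7·25=175, Q→Milton 7·9=63, R→Milton 2·23=46, S→Milton 5·11=55. Service 339; fixed 168; total 507.
{Milton}: P→Milton 14·25=350, Q→Milton 7·9=63, R→Milton 2·23=46, S→Milton 5·11=55. Service 514; fixed 83; total 597.
{Largo, Ryde, Milton}: service 339 + fixed 276 = 615
{Largo, Wirral, Ryde, Milton}: P→Largo 7·25=175, Q→Milton 7·9=63, R→Milton 2·23=46, S→Milton 5·11=55. Service 339; fixed 433; total 772.
No other subset beats 507.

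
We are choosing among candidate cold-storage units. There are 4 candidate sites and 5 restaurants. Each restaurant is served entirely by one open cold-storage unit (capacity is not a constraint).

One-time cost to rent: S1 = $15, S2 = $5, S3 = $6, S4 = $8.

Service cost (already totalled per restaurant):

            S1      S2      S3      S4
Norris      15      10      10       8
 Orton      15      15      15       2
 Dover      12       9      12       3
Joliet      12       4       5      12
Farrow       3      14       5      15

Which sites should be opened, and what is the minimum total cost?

Open S3 and S4; minimum total cost 37.

For any fixed open set, each restaurant goes to its cheapest open site; total = fixed + service.
{S3, S4}: Norris→S4 8, Orton→S4 2, Dover→S4 3, Joliet→S3 5, Farrow→S3 5. Service 23; fixed 14; total 37.
{S2, S3, S4}: Norris→S4 8, Orton→S4 2, Dover→S4 3, Joliet→S2 4, Farrow→S3 5. Service 22; fixed 19; total 41.
{S2, S4}: Norris→S4 8, Orton→S4 2, Dover→S4 3, Joliet→S2 4, Farrow→S2 14. Service 31; fixed 13; total 44.
{S1, S2, S3, S4}: service 20 + fixed 34 = 54
No other subset beats 37.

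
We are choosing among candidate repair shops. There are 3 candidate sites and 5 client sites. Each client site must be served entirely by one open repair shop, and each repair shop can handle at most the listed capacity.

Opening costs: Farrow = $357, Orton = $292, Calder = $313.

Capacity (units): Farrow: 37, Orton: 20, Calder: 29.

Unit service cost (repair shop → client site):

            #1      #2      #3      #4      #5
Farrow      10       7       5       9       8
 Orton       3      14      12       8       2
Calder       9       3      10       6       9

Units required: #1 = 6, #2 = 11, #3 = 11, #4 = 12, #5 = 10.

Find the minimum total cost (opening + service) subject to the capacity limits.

Minimum total cost: 927

Open {Farrow, Orton}: #1→Orton 3·6=18, #2→Farrow 7·11=77, #3→Farrow 5·11=55, #4→Farrow 9·12=108, #5→Orton 2·10=20.
Loads: Farrow carries 34/37, Orton carries 16/20. Service 278; fixed 649; total 927.
Next best feasible plan costs 964.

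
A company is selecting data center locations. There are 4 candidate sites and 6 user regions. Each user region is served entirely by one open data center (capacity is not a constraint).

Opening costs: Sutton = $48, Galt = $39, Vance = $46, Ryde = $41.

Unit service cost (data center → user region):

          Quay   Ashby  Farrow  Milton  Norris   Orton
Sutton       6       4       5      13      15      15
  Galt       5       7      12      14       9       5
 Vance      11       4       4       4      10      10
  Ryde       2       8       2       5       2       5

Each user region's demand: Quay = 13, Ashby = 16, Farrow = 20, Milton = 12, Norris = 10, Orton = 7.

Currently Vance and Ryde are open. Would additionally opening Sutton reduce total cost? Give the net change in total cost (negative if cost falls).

No — net change +48 (cost rises by 48).

Current service cost with {Vance, Ryde}: 233.
Adding Sutton: each user region re-picks its cheapest; new service cost 233, saving 0.
Extra fixed cost: 48. Net change = 48 − 0 = 48.
(Totals: 320 → 368.)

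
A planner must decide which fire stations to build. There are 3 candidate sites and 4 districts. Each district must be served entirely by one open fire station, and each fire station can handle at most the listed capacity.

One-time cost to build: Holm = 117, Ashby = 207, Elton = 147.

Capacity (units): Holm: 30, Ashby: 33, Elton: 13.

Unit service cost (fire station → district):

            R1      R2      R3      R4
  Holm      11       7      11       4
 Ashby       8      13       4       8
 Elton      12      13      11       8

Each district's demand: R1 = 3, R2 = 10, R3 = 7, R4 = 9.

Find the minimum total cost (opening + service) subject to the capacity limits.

Minimum total cost: 333

Open {Holm}: R1→Holm 11·3=33, R2→Holm 7·10=70, R3→Holm 11·7=77, R4→Holm 4·9=36.
Loads: Holm carries 29/30. Service 216; fixed 117; total 333.
Next best feasible plan costs 461.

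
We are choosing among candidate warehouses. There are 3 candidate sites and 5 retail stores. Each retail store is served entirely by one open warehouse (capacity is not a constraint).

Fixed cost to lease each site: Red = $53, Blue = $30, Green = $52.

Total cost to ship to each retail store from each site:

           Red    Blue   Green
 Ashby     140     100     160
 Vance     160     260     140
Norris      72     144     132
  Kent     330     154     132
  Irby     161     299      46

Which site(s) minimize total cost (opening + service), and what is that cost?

For any fixed open set, each retail store goes to its cheapest open site; total = fixed + service.
{Red, Blue, Green}: Ashby→Blue 100, Vance→Green 140, Norris→Red 72, Kent→Green 132, Irby→Green 46. Service 490; fixed 135; total 625.
{Blue, Green}: Ashby→Blue 100, Vance→Green 140, Norris→Green 132, Kent→Green 132, Irby→Green 46. Service 550; fixed 82; total 632.
{Red, Green}: service 530 + fixed 105 = 635
{Blue}: service 957 + fixed 30 = 987
No other subset beats 625.

Open Red, Blue and Green; minimum total cost 625.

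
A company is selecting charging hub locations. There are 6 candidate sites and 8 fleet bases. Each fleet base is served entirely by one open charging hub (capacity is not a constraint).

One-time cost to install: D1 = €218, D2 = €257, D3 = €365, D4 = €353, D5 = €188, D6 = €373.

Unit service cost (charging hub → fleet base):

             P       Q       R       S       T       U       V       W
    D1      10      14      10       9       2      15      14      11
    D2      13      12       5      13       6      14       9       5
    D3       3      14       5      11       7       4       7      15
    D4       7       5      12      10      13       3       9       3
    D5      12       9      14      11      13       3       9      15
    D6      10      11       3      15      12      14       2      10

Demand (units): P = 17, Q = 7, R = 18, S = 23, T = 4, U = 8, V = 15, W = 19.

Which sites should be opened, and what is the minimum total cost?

Open D4 only; minimum total cost 1221.

For any fixed open set, each fleet base goes to its cheapest open site; total = fixed + service.
{D4}: P→D4 7·17=119, Q→D4 5·7=35, R→D4 12·18=216, S→D4 10·23=230, T→D4 13·4=52, U→D4 3·8=24, V→D4 9·15=135, W→D4 3·19=57. Service 868; fixed 353; total 1221.
{D3}: service 942 + fixed 365 = 1307
{D2}: P→D2 13·17=221, Q→D2 12·7=84, R→D2 5·18=90, S→D2 13·23=299, T→D2 6·4=24, U→D2 14·8=112, V→D2 9·15=135, W→D2 5·19=95. Service 1060; fixed 257; total 1317.
{D1, D2, D3, D4, D5, D6}: P→D3 3·17=51, Q→D4 5·7=35, R→D6 3·18=54, S→D1 9·23=207, T→D1 2·4=8, U→D4 3·8=24, V→D6 2·15=30, W→D4 3·19=57. Service 466; fixed 1754; total 2220.
No other subset beats 1221.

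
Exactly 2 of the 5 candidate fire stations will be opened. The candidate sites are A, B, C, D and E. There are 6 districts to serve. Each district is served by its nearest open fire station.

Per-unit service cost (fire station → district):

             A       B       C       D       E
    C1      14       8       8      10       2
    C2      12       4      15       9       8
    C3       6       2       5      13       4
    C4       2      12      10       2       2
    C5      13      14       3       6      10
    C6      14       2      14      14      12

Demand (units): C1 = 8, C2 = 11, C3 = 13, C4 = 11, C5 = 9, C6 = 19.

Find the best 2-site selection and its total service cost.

With exactly 2 open, each district uses its cheapest among the chosen.
{B, E}: C1→E 2·8=16, C2→B 4·11=44, C3→B 2·13=26, C4→E 2·11=22, C5→E 10·9=90, C6→B 2·19=38. Service cost 236.
{B, D}: service cost 248
{B, C}: service cost 309
Among all 10 size-2 choices, {B, E} is lowest.

Choose B and E; total service cost 236.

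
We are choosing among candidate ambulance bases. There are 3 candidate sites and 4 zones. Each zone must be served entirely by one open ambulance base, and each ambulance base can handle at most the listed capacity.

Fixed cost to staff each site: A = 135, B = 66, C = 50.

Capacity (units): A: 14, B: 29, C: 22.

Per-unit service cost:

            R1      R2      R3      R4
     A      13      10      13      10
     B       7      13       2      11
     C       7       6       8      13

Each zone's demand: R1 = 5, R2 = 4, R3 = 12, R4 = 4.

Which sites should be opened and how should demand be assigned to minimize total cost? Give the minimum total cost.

Minimum total cost: 221

Open {B}: R1→B 7·5=35, R2→B 13·4=52, R3→B 2·12=24, R4→B 11·4=44.
Loads: B carries 25/29. Service 155; fixed 66; total 221.
Next best feasible plan costs 243.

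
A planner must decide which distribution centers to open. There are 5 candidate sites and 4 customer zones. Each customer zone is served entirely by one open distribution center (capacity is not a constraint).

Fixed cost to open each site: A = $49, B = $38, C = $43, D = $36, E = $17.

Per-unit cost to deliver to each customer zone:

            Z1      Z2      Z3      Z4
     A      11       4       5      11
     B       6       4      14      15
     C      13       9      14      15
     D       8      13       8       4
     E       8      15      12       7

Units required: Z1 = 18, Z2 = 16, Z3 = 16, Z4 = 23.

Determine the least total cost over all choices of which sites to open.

For any fixed open set, each customer zone goes to its cheapest open site; total = fixed + service.
{A, D}: Z1→D 8·18=144, Z2→A 4·16=64, Z3→A 5·16=80, Z4→D 4·23=92. Service 380; fixed 85; total 465.
{B, D}: service 392 + fixed 74 = 466
{A, B, D}: service 344 + fixed 123 = 467
{A, B, C, D, E}: Z1→B 6·18=108, Z2→A 4·16=64, Z3→A 5·16=80, Z4→D 4·23=92. Service 344; fixed 183; total 527.
No other subset beats 465.

Minimum total cost: 465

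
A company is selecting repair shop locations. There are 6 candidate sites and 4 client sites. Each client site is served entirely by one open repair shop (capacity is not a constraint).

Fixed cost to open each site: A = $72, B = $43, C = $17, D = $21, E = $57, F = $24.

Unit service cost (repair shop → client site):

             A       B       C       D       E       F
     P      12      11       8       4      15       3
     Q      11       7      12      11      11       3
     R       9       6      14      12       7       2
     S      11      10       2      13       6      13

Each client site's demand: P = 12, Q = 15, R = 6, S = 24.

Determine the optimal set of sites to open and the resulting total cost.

For any fixed open set, each client site goes to its cheapest open site; total = fixed + service.
{C, F}: P→F 3·12=36, Q→F 3·15=45, R→F 2·6=12, S→C 2·24=48. Service 141; fixed 41; total 182.
{C, D, F}: P→F 3·12=36, Q→F 3·15=45, R→F 2·6=12, S→C 2·24=48. Service 141; fixed 62; total 203.
{B, C, F}: P→F 3·12=36, Q→F 3·15=45, R→F 2·6=12, S→C 2·24=48. Service 141; fixed 84; total 225.
{A, B, C, D, E, F}: P→F 3·12=36, Q→F 3·15=45, R→F 2·6=12, S→C 2·24=48. Service 141; fixed 234; total 375.
No other subset beats 182.

Open C and F; minimum total cost 182.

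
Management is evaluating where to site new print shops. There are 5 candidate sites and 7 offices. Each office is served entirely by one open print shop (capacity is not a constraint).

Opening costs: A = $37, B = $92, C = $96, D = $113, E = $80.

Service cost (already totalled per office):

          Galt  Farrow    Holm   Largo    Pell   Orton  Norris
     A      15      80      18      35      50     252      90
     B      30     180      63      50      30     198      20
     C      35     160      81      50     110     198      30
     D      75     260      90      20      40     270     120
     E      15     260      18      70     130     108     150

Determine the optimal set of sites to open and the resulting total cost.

For any fixed open set, each office goes to its cheapest open site; total = fixed + service.
{A, E}: Galt→A 15, Farrow→A 80, Holm→A 18, Largo→A 35, Pell→A 50, Orton→E 108, Norris→A 90. Service 396; fixed 117; total 513.
{A, B, E}: service 306 + fixed 209 = 515
{A, B}: Galt→A 15, Farrow→A 80, Holm→A 18, Largo→A 35, Pell→B 30, Orton→B 198, Norris→B 20. Service 396; fixed 129; total 525.
{A, B, C, D, E}: service 291 + fixed 418 = 709
No other subset beats 513.

Open A and E; minimum total cost 513.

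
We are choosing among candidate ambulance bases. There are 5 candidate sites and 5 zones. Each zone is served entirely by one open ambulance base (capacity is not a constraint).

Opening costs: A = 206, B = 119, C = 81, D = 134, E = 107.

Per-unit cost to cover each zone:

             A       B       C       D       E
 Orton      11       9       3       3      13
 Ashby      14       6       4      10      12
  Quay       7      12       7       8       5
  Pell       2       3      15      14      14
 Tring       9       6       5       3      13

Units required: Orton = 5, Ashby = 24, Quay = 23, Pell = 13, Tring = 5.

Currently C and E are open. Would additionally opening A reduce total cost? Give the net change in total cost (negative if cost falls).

No — net change +50 (cost rises by 50).

Current service cost with {C, E}: 433.
Adding A: each zone re-picks its cheapest; new service cost 277, saving 156.
Extra fixed cost: 206. Net change = 206 − 156 = 50.
(Totals: 621 → 671.)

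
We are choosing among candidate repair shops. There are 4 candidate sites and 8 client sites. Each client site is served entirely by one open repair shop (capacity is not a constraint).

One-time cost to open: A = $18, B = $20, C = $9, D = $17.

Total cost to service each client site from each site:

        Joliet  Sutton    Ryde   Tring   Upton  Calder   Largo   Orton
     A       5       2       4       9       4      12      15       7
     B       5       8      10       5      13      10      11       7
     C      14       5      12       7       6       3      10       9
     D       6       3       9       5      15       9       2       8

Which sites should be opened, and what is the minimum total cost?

Open C and D; minimum total cost 68.

For any fixed open set, each client site goes to its cheapest open site; total = fixed + service.
{C, D}: Joliet→D 6, Sutton→D 3, Ryde→D 9, Tring→D 5, Upton→C 6, Calder→C 3, Largo→D 2, Orton→D 8. Service 42; fixed 26; total 68.
{A, C}: Joliet→A 5, Sutton→A 2, Ryde→A 4, Tring→C 7, Upton→A 4, Calder→C 3, Largo→C 10, Orton→A 7. Service 42; fixed 27; total 69.
{A, D}: service 38 + fixed 35 = 73
{A, B, C, D}: service 32 + fixed 64 = 96
(All 15 nonempty subsets were checked; C and D is lowest.)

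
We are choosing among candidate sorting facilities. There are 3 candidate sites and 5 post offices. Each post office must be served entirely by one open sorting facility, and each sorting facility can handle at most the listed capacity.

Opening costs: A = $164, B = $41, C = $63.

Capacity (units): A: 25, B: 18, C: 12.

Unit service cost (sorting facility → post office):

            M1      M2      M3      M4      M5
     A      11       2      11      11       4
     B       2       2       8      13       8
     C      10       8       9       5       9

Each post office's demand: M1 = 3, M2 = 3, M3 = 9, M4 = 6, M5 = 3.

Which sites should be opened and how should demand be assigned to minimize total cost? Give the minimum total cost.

Minimum total cost: 242

Open {B, C}: M1→B 2·3=6, M2→B 2·3=6, M3→B 8·9=72, M4→C 5·6=30, M5→B 8·3=24.
Loads: B carries 18/18, C carries 6/12. Service 138; fixed 104; total 242.
Next best feasible plan costs 245.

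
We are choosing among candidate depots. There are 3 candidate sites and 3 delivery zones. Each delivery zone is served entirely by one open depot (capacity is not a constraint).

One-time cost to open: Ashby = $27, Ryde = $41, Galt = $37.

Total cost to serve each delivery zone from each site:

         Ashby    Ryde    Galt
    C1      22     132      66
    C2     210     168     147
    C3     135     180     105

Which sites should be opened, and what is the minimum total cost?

Open Ashby and Galt; minimum total cost 338.

For any fixed open set, each delivery zone goes to its cheapest open site; total = fixed + service.
{Ashby, Galt}: C1→Ashby 22, C2→Galt 147, C3→Galt 105. Service 274; fixed 64; total 338.
{Galt}: service 318 + fixed 37 = 355
{Ashby, Ryde, Galt}: service 274 + fixed 105 = 379
{Ashby}: C1→Ashby 22, C2→Ashby 210, C3→Ashby 135. Service 367; fixed 27; total 394.
No other subset beats 338.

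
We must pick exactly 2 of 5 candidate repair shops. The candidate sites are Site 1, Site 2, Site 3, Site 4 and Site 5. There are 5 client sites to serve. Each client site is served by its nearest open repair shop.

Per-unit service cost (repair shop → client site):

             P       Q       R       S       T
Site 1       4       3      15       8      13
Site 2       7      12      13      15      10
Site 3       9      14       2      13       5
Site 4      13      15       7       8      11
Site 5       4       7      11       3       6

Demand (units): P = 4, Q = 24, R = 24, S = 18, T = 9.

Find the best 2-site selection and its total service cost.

Choose Site 1 and Site 3; total service cost 325.

With exactly 2 open, each client site uses its cheapest among the chosen.
{Site 1, Site 3}: P→Site 1 4·4=16, Q→Site 1 3·24=72, R→Site 3 2·24=48, S→Site 1 8·18=144, T→Site 3 5·9=45. Service cost 325.
{Site 3, Site 5}: service cost 331
{Site 1, Site 5}: service cost 460
Among all 10 size-2 choices, {Site 1, Site 3} is lowest.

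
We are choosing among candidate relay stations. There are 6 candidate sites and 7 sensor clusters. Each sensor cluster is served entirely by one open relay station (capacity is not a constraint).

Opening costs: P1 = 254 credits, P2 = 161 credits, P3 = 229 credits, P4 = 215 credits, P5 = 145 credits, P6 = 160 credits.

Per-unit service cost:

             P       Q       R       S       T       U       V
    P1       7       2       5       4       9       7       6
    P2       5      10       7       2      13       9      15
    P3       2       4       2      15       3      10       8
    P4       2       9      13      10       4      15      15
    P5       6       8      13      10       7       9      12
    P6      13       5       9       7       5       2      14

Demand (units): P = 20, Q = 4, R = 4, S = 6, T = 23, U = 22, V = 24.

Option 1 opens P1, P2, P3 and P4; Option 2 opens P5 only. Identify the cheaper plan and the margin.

Option 1: {P1, P2, P3, P4}: P→P3 2·20=40, Q→P1 2·4=8, R→P3 2·4=8, S→P2 2·6=12, T→P3 3·23=69, U→P1 7·22=154, V→P1 6·24=144. Service 435; fixed 859; total 1294.
Option 2: {P5}: P→P5 6·20=120, Q→P5 8·4=32, R→P5 13·4=52, S→P5 10·6=60, T→P5 7·23=161, U→P5 9·22=198, V→P5 12·24=288. Service 911; fixed 145; total 1056.
Difference: |1294 − 1056| = 238.

Option 2 is cheaper by 238.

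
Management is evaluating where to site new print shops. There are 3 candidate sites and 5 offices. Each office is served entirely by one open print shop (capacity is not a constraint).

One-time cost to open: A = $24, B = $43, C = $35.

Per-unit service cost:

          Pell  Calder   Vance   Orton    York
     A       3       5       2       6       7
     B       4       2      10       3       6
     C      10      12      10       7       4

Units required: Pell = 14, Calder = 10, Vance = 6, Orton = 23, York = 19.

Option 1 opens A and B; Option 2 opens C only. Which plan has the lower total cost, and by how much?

Option 1: {A, B}: Pell→A 3·14=42, Calder→B 2·10=20, Vance→A 2·6=12, Orton→B 3·23=69, York→B 6·19=114. Service 257; fixed 67; total 324.
Option 2: {C}: Pell→C 10·14=140, Calder→C 12·10=120, Vance→C 10·6=60, Orton→C 7·23=161, York→C 4·19=76. Service 557; fixed 35; total 592.
Difference: |324 − 592| = 268.

Option 1 is cheaper by 268.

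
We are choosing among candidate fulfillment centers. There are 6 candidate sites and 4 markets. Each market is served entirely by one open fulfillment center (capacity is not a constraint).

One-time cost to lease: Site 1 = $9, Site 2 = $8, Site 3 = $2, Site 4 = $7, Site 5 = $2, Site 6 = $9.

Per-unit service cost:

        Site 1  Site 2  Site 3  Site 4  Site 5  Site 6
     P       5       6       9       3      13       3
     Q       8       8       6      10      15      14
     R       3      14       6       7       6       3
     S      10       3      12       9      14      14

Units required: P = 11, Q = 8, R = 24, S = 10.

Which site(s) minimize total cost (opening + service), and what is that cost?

Open Site 2, Site 3 and Site 6; minimum total cost 202.

For any fixed open set, each market goes to its cheapest open site; total = fixed + service.
{Site 2, Site 3, Site 6}: P→Site 6 3·11=33, Q→Site 3 6·8=48, R→Site 6 3·24=72, S→Site 2 3·10=30. Service 183; fixed 19; total 202.
{Site 2, Site 3, Site 5, Site 6}: P→Site 6 3·11=33, Q→Site 3 6·8=48, R→Site 6 3·24=72, S→Site 2 3·10=30. Service 183; fixed 21; total 204.
{Site 1, Site 2, Site 3, Site 4}: P→Site 4 3·11=33, Q→Site 3 6·8=48, R→Site 1 3·24=72, S→Site 2 3·10=30. Service 183; fixed 26; total 209.
{Site 1, Site 2, Site 3, Site 4, Site 5, Site 6}: P→Site 4 3·11=33, Q→Site 3 6·8=48, R→Site 1 3·24=72, S→Site 2 3·10=30. Service 183; fixed 37; total 220.
No other subset beats 202.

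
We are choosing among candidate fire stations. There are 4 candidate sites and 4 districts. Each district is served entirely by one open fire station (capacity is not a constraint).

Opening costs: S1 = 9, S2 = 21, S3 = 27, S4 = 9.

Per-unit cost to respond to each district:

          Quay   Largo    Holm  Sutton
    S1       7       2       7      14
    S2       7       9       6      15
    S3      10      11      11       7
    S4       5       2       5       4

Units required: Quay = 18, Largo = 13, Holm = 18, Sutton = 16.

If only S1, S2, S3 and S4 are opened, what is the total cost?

Each district is assigned to its cheapest site among the open ones.
{S1, S2, S3, S4}: Quay→S4 5·18=90, Largo→S1 2·13=26, Holm→S4 5·18=90, Sutton→S4 4·16=64. Service 270; fixed 66; total 336.

Total cost: 336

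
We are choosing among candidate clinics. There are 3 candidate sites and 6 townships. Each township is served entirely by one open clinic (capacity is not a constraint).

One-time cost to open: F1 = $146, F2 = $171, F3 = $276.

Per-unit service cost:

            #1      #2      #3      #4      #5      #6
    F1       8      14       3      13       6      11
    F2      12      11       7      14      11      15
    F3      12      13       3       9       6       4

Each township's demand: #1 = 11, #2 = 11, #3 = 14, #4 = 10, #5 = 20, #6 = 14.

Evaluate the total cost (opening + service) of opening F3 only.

Total cost: 859

Each township is assigned to its cheapest site among the open ones.
{F3}: #1→F3 12·11=132, #2→F3 13·11=143, #3→F3 3·14=42, #4→F3 9·10=90, #5→F3 6·20=120, #6→F3 4·14=56. Service 583; fixed 276; total 859.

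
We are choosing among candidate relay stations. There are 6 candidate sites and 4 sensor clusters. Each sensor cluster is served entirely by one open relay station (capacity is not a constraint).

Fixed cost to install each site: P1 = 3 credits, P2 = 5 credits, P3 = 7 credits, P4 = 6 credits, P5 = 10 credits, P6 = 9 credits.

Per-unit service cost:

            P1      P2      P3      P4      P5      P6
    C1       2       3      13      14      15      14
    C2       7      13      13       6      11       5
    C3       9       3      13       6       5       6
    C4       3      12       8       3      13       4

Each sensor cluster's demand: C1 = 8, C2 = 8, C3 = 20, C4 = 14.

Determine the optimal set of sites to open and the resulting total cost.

Open P1, P2 and P6; minimum total cost 175.

For any fixed open set, each sensor cluster goes to its cheapest open site; total = fixed + service.
{P1, P2, P6}: C1→P1 2·8=16, C2→P6 5·8=40, C3→P2 3·20=60, C4→P1 3·14=42. Service 158; fixed 17; total 175.
{P1, P2, P4}: service 166 + fixed 14 = 180
{P1, P2, P4, P6}: service 158 + fixed 23 = 181
{P1, P2, P3, P4, P5, P6}: C1→P1 2·8=16, C2→P6 5·8=40, C3→P2 3·20=60, C4→P1 3·14=42. Service 158; fixed 40; total 198.
No other subset beats 175.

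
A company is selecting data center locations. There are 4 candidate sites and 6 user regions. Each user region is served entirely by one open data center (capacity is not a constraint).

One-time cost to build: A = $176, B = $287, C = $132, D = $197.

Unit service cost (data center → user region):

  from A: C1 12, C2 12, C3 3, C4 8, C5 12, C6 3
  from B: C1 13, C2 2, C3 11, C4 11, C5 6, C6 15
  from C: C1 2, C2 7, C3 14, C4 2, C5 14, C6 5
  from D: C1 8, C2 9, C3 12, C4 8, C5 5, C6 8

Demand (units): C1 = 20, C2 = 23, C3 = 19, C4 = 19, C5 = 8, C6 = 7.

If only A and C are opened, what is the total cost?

Each user region is assigned to its cheapest site among the open ones.
{A, C}: C1→C 2·20=40, C2→C 7·23=161, C3→A 3·19=57, C4→C 2·19=38, C5→A 12·8=96, C6→A 3·7=21. Service 413; fixed 308; total 721.

Total cost: 721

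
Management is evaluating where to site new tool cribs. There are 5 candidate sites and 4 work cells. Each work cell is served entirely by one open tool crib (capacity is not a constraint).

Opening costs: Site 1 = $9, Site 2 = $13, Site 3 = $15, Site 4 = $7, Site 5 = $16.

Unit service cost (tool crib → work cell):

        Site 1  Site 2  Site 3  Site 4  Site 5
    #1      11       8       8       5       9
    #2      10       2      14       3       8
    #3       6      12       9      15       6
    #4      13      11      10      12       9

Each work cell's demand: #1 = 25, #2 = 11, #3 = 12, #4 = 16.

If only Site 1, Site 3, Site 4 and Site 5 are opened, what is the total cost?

Each work cell is assigned to its cheapest site among the open ones.
{Site 1, Site 3, Site 4, Site 5}: #1→Site 4 5·25=125, #2→Site 4 3·11=33, #3→Site 1 6·12=72, #4→Site 5 9·16=144. Service 374; fixed 47; total 421.

Total cost: 421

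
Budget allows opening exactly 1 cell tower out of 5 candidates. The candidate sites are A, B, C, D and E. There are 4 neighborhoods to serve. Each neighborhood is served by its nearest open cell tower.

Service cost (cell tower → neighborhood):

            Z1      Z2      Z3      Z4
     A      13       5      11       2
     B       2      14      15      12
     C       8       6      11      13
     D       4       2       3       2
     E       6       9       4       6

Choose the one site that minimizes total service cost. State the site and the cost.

With exactly 1 open, each neighborhood uses its cheapest among the chosen.
{D}: Z1→D 4, Z2→D 2, Z3→D 3, Z4→D 2. Service cost 11.
{E}: service cost 25
{A}: service cost 31
Among all 5 size-1 choices, {D} is lowest.

Choose D only; total service cost 11.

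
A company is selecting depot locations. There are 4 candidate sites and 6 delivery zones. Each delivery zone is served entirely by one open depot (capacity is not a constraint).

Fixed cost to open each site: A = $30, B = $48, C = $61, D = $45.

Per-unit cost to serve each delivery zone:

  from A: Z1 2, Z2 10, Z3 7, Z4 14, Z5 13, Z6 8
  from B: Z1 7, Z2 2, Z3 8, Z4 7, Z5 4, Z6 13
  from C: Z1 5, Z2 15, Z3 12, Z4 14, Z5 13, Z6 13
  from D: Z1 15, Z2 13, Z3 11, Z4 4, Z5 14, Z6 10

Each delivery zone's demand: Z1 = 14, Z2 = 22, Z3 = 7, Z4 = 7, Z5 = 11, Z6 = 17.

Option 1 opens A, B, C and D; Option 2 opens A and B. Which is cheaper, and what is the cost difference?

Option 2 is cheaper by 85.

Option 1: {A, B, C, D}: Z1→A 2·14=28, Z2→B 2·22=44, Z3→A 7·7=49, Z4→D 4·7=28, Z5→B 4·11=44, Z6→A 8·17=136. Service 329; fixed 184; total 513.
Option 2: {A, B}: Z1→A 2·14=28, Z2→B 2·22=44, Z3→A 7·7=49, Z4→B 7·7=49, Z5→B 4·11=44, Z6→A 8·17=136. Service 350; fixed 78; total 428.
Difference: |513 − 428| = 85.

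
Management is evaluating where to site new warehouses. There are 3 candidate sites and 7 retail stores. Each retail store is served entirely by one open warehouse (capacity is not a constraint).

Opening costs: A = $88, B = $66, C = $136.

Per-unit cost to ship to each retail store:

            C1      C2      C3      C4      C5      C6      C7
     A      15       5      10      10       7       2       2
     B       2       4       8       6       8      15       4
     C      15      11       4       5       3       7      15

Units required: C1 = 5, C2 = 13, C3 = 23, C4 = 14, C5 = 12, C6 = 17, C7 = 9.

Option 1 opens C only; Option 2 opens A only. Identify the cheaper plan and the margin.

Option 1: {C}: C1→C 15·5=75, C2→C 11·13=143, C3→C 4·23=92, C4→C 5·14=70, C5→C 3·12=36, C6→C 7·17=119, C7→C 15·9=135. Service 670; fixed 136; total 806.
Option 2: {A}: C1→A 15·5=75, C2→A 5·13=65, C3→A 10·23=230, C4→A 10·14=140, C5→A 7·12=84, C6→A 2·17=34, C7→A 2·9=18. Service 646; fixed 88; total 734.
Difference: |806 − 734| = 72.

Option 2 is cheaper by 72.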